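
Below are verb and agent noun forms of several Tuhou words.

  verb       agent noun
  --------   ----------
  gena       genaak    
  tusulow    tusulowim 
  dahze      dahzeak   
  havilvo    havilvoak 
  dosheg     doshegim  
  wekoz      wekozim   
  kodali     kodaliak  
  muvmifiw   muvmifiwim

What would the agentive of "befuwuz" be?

befuwuzim

tusulow and havilvo both have last vowel 'o' yet inflect differently (tusulowim, havilvoak), so the last vowel is not what conditions the rule; whether the stem ends in a vowel or a consonant is.
"befuwuz" ends in a consonant. The stems ending in a consonant (tusulow → tusulowim, muvmifiw → muvmifiwim, dosheg → doshegim) add -im.
The other pattern: stems ending in a vowel add -ak.
So befuwuz → befuwuzim.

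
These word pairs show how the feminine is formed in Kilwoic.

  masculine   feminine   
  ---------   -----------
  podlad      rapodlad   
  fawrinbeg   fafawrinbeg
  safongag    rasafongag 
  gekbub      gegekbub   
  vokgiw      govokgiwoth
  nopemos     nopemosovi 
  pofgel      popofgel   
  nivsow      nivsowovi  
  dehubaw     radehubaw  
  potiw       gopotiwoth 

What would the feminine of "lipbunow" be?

potiw and nivsow both end in -w yet inflect differently (gopotiwoth, nivsowovi), so the final letter is not what conditions the rule; the last vowel is.
"lipbunow" has last vowel 'o'. The stems whose last vowel is 'o' (nopemos → nopemosovi, nivsow → nivsowovi) add -ovi.
So lipbunow → lipbunowovi.

lipbunowovi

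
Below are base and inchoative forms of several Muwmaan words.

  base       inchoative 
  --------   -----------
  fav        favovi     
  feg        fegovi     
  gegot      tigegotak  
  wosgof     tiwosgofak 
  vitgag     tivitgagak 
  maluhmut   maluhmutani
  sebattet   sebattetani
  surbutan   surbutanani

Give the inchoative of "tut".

feg and vitgag both end in -g yet inflect differently (fegovi, tivitgagak), so the final letter is not what conditions the rule; the number of vowels is.
"tut" has 1 vowel. The stems with 1 vowel (fav → favovi, feg → fegovi) add -ovi.
The other patterns: stems with 2 vowels add ti- … -ak around the stem; stems with 3 vowels add -ani.
So tut → tutovi.

tutovi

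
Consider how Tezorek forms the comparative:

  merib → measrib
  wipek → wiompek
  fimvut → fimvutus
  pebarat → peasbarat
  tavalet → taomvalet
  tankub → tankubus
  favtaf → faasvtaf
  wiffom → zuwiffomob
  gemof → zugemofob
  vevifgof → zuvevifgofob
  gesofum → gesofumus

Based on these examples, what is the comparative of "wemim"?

weasmim

tavalet and fimvut both end in -t yet inflect differently (taomvalet, fimvutus), so the final letter is not what conditions the rule; the last vowel is.
"wemim" has last vowel 'i'. The one such stem in the data (merib → measrib) inserts -as- after the first vowel (as do favtaf, pebarat), so the same rule applies.
The other patterns: stems whose last vowel is 'e' insert -om- after the first vowel; stems whose last vowel is 'u' add -us; stems whose last vowel is 'o' add zu- … -ob around the stem.
So wemim → weasmim.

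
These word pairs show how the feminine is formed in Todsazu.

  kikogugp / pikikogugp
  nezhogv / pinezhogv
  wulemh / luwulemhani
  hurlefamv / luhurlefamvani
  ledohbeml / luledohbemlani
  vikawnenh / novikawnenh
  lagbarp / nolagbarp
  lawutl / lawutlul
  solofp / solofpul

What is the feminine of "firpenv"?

"firpenv" has second-to-last letter 'n'. The one such stem in the data (vikawnenh → novikawnenh) adds the prefix no-, so the same rule applies.
The other patterns: stems whose second-to-last letter is 'g' add the prefix pi-; stems whose second-to-last letter is 'm' add lu- … -ani around the stem; stems whose second-to-last letter is 'f' or 't' add -ul.
So firpenv → nofirpenv.

nofirpenv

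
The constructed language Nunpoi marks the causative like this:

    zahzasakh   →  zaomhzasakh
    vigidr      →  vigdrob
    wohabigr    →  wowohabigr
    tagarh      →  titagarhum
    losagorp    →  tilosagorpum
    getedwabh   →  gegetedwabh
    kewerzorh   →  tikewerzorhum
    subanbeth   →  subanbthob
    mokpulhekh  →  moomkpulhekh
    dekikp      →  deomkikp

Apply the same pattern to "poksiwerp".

tipoksiwerpum

subanbeth and kewerzorh both end in -h yet inflect differently (subanbthob, tikewerzorhum), so the final letter is not what conditions the rule; the second-to-last letter is.
"poksiwerp" has second-to-last letter 'r'. The stems whose second-to-last letter is 'r' (kewerzorh → tikewerzorhum, tagarh → titagarhum, losagorp → tilosagorpum) add ti- … -um around the stem.
The other patterns: stems whose second-to-last letter is 'd' or 't' delete the last vowel and add -ob; stems whose second-to-last letter is 'k' insert -om- after the first vowel; stems whose second-to-last letter is 'b' or 'g' repeat the first consonant+vowel as a prefix.
So poksiwerp → tipoksiwerpum.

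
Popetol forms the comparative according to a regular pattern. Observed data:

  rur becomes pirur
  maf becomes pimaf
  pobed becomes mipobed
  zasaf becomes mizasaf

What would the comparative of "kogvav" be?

mikogvav

maf and zasaf both end in -f yet inflect differently (pimaf, mizasaf), so the final letter is not what conditions the rule; the number of vowels is.
"kogvav" has 2 vowels. The stems with 2 vowels (pobed → mipobed, zasaf → mizasaf) add the prefix mi-.
So kogvav → mikogvav.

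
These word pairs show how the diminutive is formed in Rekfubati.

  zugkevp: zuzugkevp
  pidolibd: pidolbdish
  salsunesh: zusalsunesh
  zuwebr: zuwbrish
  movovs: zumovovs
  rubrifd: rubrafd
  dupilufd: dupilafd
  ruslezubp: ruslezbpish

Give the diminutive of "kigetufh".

kigetafh

ruslezubp and zugkevp both end in -p yet inflect differently (ruslezbpish, zuzugkevp), so the final letter is not what conditions the rule; the second-to-last letter is.
"kigetufh" has second-to-last letter 'f'. The stems whose second-to-last letter is 'f' (rubrifd → rubrafd, dupilufd → dupilafd) change the last vowel to 'a'.
The other patterns: stems whose second-to-last letter is 'b' delete the last vowel and add -ish; stems whose second-to-last letter is 's' or 'v' add the prefix zu-.
So kigetufh → kigetafh.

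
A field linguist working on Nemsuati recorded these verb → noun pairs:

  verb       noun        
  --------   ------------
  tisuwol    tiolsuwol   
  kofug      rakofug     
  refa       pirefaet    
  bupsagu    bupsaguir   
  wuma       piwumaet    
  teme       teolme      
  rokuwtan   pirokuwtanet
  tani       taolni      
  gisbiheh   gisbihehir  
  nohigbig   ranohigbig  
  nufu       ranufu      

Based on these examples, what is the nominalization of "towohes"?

toolwohes

nufu and bupsagu both end in -u yet inflect differently (ranufu, bupsaguir), so the final letter is not what conditions the rule; the first letter is.
"towohes" begins with t-. The stems beginning with t- (tisuwol → tiolsuwol, teme → teolme, tani → taolni) insert -ol- after the first vowel.
The other patterns: stems beginning with k- or n- add the prefix ra-; stems beginning with b- or g- add -ir; stems beginning with r- or w- add pi- … -et around the stem.
So towohes → toolwohes.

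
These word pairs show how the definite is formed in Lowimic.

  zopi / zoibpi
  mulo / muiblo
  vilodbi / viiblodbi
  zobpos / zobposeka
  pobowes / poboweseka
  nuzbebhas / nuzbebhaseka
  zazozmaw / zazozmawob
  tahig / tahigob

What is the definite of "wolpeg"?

wolpegob

"wolpeg" ends in -g. The one such stem in the data (tahig → tahigob) adds -ob, so the same rule applies.
The other patterns: stems ending in -i or -o insert -ib- after the first vowel; stems ending in -s add -eka.
So wolpeg → wolpegob.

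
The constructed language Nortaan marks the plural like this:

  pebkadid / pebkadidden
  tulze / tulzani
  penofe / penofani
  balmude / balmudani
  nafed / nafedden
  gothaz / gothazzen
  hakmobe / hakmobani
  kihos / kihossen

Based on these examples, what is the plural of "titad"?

hakmobe and nafed both have last vowel 'e' yet inflect differently (hakmobani, nafedden), so the last vowel is not what conditions the rule; the final letter is.
"titad" ends in -d. The stems ending in -d (pebkadid → pebkadidden, nafed → nafedden) double the final consonant and add -en.
So titad → titadden.

titadden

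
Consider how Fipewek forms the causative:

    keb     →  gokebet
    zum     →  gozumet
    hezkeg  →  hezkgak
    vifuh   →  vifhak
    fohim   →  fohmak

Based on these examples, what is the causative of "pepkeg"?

pepkgak

"pepkeg" has 2 vowels. The stems with 2 vowels (hezkeg → hezkgak, vifuh → vifhak, fohim → fohmak) delete the last vowel and add -ak.
So pepkeg → pepkgak.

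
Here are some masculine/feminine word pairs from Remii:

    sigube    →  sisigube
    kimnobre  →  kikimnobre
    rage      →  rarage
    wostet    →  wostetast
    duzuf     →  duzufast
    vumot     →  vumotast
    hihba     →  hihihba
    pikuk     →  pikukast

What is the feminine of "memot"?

"memot" ends in a consonant. The stems ending in a consonant (duzuf → duzufast, wostet → wostetast, vumot → vumotast) add -ast.
So memot → memotast.

memotast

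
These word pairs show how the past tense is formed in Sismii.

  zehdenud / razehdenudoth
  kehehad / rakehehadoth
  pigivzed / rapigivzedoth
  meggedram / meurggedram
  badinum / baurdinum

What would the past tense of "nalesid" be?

kehehad and meggedram both have last vowel 'a' yet inflect differently (rakehehadoth, meurggedram), so the last vowel is not what conditions the rule; the final letter is.
"nalesid" ends in -d. The stems ending in -d (zehdenud → razehdenudoth, kehehad → rakehehadoth, pigivzed → rapigivzedoth) add ra- … -oth around the stem.
The other pattern: stems ending in -m insert -ur- after the first vowel.
So nalesid → ranalesidoth.

ranalesidoth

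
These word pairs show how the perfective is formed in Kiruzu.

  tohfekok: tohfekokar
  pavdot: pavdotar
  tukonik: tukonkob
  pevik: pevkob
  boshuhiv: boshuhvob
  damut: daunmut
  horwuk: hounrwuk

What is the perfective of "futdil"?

futdlob

tohfekok and tukonik both end in -k yet inflect differently (tohfekokar, tukonkob), so the final letter is not what conditions the rule; the last vowel is.
"futdil" has last vowel 'i'. The stems whose last vowel is 'i' (tukonik → tukonkob, pevik → pevkob, boshuhiv → boshuhvob) delete the last vowel and add -ob.
So futdil → futdlob.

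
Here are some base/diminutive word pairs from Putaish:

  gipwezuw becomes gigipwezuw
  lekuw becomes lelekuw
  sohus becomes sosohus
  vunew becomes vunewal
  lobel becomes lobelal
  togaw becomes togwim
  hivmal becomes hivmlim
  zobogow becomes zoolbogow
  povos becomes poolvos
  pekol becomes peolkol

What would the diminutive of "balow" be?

baollow

"balow" has last vowel 'o'. The stems whose last vowel is 'o' (zobogow → zoolbogow, povos → poolvos, pekol → peolkol) insert -ol- after the first vowel.
So balow → baollow.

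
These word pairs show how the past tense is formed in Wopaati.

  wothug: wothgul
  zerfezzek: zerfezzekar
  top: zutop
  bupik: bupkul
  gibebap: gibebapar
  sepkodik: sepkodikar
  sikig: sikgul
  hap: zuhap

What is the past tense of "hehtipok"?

"hehtipok" has 3 vowels. The stems with 3 vowels (zerfezzek → zerfezzekar, sepkodik → sepkodikar, gibebap → gibebapar) add -ar.
So hehtipok → hehtipokar.

hehtipokar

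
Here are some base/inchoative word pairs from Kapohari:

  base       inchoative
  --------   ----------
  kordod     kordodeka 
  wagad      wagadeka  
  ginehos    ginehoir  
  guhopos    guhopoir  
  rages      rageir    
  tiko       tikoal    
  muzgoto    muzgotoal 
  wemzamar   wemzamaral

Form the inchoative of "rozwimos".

rozwimoir

kordod and ginehos both have last vowel 'o' yet inflect differently (kordodeka, ginehoir), so the last vowel is not what conditions the rule; the final letter is.
"rozwimos" ends in -s. The stems ending in -s (ginehos → ginehoir, guhopos → guhopoir, rages → rageir) drop the final letter and add -ir.
So rozwimos → rozwimoir.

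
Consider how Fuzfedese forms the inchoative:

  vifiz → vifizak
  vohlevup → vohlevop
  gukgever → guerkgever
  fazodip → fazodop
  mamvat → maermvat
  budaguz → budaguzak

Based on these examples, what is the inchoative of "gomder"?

goermder

"gomder" ends in -r. The one such stem in the data (gukgever → guerkgever) inserts -er- after the first vowel (as does mamvat), so the same rule applies.
The other patterns: stems ending in -p change the last vowel to 'o'; stems ending in -z add -ak.
So gomder → goermder.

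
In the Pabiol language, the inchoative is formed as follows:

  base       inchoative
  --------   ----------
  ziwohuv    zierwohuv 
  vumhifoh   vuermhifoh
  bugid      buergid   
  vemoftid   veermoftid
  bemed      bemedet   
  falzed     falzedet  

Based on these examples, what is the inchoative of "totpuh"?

"totpuh" has last vowel 'u'. The one such stem in the data (ziwohuv → zierwohuv) inserts -er- after the first vowel (as do vumhifoh, bugid), so the same rule applies.
So totpuh → toertpuh.

toertpuh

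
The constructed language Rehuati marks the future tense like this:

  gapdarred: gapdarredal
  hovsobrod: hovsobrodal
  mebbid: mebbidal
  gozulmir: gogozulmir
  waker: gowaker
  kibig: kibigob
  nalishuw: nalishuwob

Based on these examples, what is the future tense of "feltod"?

mebbid and gozulmir both have last vowel 'i' yet inflect differently (mebbidal, gogozulmir), so the last vowel is not what conditions the rule; the final letter is.
"feltod" ends in -d. The stems ending in -d (gapdarred → gapdarredal, hovsobrod → hovsobrodal, mebbid → mebbidal) add -al.
The other patterns: stems ending in -r add the prefix go-; stems ending in -g or -w add -ob.
So feltod → feltodal.

feltodal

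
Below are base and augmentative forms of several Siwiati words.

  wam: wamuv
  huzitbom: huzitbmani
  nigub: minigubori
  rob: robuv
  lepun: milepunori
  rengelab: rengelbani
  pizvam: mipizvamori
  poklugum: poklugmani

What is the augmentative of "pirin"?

mipirinori

wam and pizvam both end in -m yet inflect differently (wamuv, mipizvamori), so the final letter is not what conditions the rule; the number of vowels is.
"pirin" has 2 vowels. The stems with 2 vowels (pizvam → mipizvamori, lepun → milepunori, nigub → minigubori) add mi- … -ori around the stem.
So pirin → mipirinori.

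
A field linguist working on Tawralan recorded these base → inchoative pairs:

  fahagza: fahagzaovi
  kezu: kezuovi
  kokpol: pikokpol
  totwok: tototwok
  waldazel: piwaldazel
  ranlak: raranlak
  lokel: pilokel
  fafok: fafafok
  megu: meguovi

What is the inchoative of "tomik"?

"tomik" ends in -k. The stems ending in -k (fafok → fafafok, totwok → tototwok, ranlak → raranlak) repeat the first consonant+vowel as a prefix.
So tomik → totomik.

totomik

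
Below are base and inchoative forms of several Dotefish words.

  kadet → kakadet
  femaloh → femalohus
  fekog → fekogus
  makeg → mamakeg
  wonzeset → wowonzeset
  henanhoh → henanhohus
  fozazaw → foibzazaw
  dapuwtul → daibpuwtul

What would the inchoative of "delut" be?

deiblut

makeg and fekog both end in -g yet inflect differently (mamakeg, fekogus), so the final letter is not what conditions the rule; the last vowel is.
"delut" has last vowel 'u'. The one such stem in the data (dapuwtul → daibpuwtul) inserts -ib- after the first vowel (as does fozazaw), so the same rule applies.
So delut → deiblut.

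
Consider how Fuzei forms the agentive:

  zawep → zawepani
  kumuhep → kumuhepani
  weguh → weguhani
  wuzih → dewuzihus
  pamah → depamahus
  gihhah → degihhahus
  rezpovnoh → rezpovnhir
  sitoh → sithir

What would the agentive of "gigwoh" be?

weguh and wuzih both end in -h yet inflect differently (weguhani, dewuzihus), so the final letter is not what conditions the rule; the last vowel is.
"gigwoh" has last vowel 'o'. The stems whose last vowel is 'o' (rezpovnoh → rezpovnhir, sitoh → sithir) delete the last vowel and add -ir.
So gigwoh → gigwhir.

gigwhir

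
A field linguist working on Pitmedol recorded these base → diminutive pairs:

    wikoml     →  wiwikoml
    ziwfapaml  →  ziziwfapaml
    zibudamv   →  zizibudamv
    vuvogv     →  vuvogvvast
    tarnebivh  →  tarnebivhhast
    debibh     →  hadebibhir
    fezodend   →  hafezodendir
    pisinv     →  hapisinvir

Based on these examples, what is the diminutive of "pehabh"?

zibudamv and vuvogv both end in -v yet inflect differently (zizibudamv, vuvogvvast), so the final letter is not what conditions the rule; the second-to-last letter is.
"pehabh" has second-to-last letter 'b'. The one such stem in the data (debibh → hadebibhir) adds ha- … -ir around the stem, so the same rule applies.
So pehabh → hapehabhir.

hapehabhir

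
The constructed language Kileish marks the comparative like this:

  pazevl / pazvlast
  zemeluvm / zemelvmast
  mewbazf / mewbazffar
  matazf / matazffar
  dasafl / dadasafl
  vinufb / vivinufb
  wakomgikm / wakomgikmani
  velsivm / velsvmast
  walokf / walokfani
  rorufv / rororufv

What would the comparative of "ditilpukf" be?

"ditilpukf" has second-to-last letter 'k'. The stems whose second-to-last letter is 'k' (wakomgikm → wakomgikmani, walokf → walokfani) add -ani.
The other patterns: stems whose second-to-last letter is 'f' repeat the first consonant+vowel as a prefix; stems whose second-to-last letter is 'z' double the final consonant and add -ar; stems whose second-to-last letter is 'v' delete the last vowel and add -ast.
So ditilpukf → ditilpukfani.

ditilpukfani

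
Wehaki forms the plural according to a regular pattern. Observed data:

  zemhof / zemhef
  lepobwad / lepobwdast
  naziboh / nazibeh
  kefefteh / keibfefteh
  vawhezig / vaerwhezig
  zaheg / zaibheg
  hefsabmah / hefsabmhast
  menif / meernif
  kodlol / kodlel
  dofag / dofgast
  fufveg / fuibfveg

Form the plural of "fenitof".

vawhezig and dofag both end in -g yet inflect differently (vaerwhezig, dofgast), so the final letter is not what conditions the rule; the last vowel is.
"fenitof" has last vowel 'o'. The stems whose last vowel is 'o' (kodlol → kodlel, naziboh → nazibeh, zemhof → zemhef) change the last vowel to 'e'.
So fenitof → fenitef.

fenitef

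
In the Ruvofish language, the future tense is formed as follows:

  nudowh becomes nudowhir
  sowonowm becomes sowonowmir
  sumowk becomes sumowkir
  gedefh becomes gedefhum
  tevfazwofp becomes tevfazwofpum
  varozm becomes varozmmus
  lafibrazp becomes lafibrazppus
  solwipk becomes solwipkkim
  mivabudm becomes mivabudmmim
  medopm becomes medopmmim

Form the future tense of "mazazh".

mazazhhus

"mazazh" has second-to-last letter 'z'. The stems whose second-to-last letter is 'z' (varozm → varozmmus, lafibrazp → lafibrazppus) double the final consonant and add -us.
The other patterns: stems whose second-to-last letter is 'w' add -ir; stems whose second-to-last letter is 'f' add -um; stems whose second-to-last letter is 'd' or 'p' double the final consonant and add -im.
So mazazh → mazazhhus.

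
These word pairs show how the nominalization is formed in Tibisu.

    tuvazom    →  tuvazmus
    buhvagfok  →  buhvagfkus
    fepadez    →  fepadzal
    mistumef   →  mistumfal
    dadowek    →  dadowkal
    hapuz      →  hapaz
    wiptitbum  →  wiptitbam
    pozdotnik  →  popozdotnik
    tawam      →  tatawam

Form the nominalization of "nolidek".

buhvagfok and dadowek both end in -k yet inflect differently (buhvagfkus, dadowkal), so the final letter is not what conditions the rule; the last vowel is.
"nolidek" has last vowel 'e'. The stems whose last vowel is 'e' (fepadez → fepadzal, mistumef → mistumfal, dadowek → dadowkal) delete the last vowel and add -al.
The other patterns: stems whose last vowel is 'o' delete the last vowel and add -us; stems whose last vowel is 'u' change the last vowel to 'a'; stems whose last vowel is 'a' or 'i' repeat the first consonant+vowel as a prefix.
So nolidek → nolidkal.

nolidkal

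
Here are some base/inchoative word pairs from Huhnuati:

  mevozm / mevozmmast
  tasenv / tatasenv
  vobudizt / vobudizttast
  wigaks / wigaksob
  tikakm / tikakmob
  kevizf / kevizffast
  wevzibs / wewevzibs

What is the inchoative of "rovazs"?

wevzibs and wigaks both end in -s yet inflect differently (wewevzibs, wigaksob), so the final letter is not what conditions the rule; the second-to-last letter is.
"rovazs" has second-to-last letter 'z'. The stems whose second-to-last letter is 'z' (vobudizt → vobudizttast, mevozm → mevozmmast, kevizf → kevizffast) double the final consonant and add -ast.
The other patterns: stems whose second-to-last letter is 'b' or 'n' repeat the first consonant+vowel as a prefix; stems whose second-to-last letter is 'k' add -ob.
So rovazs → rovazssast.

rovazssast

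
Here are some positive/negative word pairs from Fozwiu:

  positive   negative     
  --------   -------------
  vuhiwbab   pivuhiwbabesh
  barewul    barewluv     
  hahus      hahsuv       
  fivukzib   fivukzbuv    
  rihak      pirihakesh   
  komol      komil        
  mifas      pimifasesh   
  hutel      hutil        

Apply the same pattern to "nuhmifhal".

fivukzib and vuhiwbab both end in -b yet inflect differently (fivukzbuv, pivuhiwbabesh), so the final letter is not what conditions the rule; the last vowel is.
"nuhmifhal" has last vowel 'a'. The stems whose last vowel is 'a' (vuhiwbab → pivuhiwbabesh, mifas → pimifasesh, rihak → pirihakesh) add pi- … -esh around the stem.
The other patterns: stems whose last vowel is 'i' or 'u' delete the last vowel and add -uv; stems whose last vowel is 'e' or 'o' change the last vowel to 'i'.
So nuhmifhal → pinuhmifhalesh.

pinuhmifhalesh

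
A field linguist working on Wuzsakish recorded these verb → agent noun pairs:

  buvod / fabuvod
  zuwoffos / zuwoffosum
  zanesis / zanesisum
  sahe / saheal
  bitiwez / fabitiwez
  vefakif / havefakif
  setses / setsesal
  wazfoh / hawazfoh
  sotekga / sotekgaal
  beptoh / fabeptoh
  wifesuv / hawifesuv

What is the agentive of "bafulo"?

beptoh and wazfoh both end in -h yet inflect differently (fabeptoh, hawazfoh), so the final letter is not what conditions the rule; the first letter is.
"bafulo" begins with b-. The stems beginning with b- (beptoh → fabeptoh, bitiwez → fabitiwez, buvod → fabuvod) add the prefix fa-.
The other patterns: stems beginning with z- add -um; stems beginning with v- or w- add the prefix ha-; stems beginning with s- add -al.
So bafulo → fabafulo.

fabafulo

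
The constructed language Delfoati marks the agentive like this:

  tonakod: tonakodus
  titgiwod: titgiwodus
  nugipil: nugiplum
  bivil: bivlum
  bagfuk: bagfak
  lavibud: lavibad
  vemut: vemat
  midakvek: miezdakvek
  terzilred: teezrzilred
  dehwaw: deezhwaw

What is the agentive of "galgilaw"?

tonakod and lavibud both end in -d yet inflect differently (tonakodus, lavibad), so the final letter is not what conditions the rule; the last vowel is.
"galgilaw" has last vowel 'a'. The one such stem in the data (dehwaw → deezhwaw) inserts -ez- after the first vowel (as do midakvek, terzilred), so the same rule applies.
So galgilaw → gaezlgilaw.

gaezlgilaw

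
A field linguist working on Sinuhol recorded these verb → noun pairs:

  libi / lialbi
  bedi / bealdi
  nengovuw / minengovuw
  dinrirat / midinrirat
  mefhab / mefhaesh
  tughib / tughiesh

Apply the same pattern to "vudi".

tughib and libi both have last vowel 'i' yet inflect differently (tughiesh, lialbi), so the last vowel is not what conditions the rule; the final letter is.
"vudi" ends in -i. The stems ending in -i (libi → lialbi, bedi → bealdi) insert -al- after the first vowel.
So vudi → vualdi.

vualdi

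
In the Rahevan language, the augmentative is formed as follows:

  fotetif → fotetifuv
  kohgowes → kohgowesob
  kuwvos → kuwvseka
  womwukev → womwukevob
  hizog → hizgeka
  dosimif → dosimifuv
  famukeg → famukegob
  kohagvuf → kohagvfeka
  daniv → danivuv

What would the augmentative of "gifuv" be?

gifveka

hizog and famukeg both end in -g yet inflect differently (hizgeka, famukegob), so the final letter is not what conditions the rule; the last vowel is.
"gifuv" has last vowel 'u'. The one such stem in the data (kohagvuf → kohagvfeka) deletes the last vowel and adds -eka (as do kuwvos, hizog), so the same rule applies.
The other patterns: stems whose last vowel is 'e' add -ob; stems whose last vowel is 'i' add -uv.
So gifuv → gifveka.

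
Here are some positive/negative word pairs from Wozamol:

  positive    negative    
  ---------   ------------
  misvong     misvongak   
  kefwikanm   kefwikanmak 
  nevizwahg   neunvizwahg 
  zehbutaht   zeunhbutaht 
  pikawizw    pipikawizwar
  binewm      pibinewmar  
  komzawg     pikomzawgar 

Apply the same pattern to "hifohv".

hiunfohv

misvong and nevizwahg both end in -g yet inflect differently (misvongak, neunvizwahg), so the final letter is not what conditions the rule; the second-to-last letter is.
"hifohv" has second-to-last letter 'h'. The stems whose second-to-last letter is 'h' (nevizwahg → neunvizwahg, zehbutaht → zeunhbutaht) insert -un- after the first vowel.
The other patterns: stems whose second-to-last letter is 'n' add -ak; stems whose second-to-last letter is 'w' or 'z' add pi- … -ar around the stem.
So hifohv → hiunfohv.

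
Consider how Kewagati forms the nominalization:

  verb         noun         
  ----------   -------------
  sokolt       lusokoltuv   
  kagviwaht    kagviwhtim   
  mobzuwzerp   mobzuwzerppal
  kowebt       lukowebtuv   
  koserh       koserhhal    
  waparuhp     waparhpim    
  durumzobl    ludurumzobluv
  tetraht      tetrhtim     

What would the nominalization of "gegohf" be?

mobzuwzerp and waparuhp both end in -p yet inflect differently (mobzuwzerppal, waparhpim), so the final letter is not what conditions the rule; the second-to-last letter is.
"gegohf" has second-to-last letter 'h'. The stems whose second-to-last letter is 'h' (waparuhp → waparhpim, kagviwaht → kagviwhtim, tetraht → tetrhtim) delete the last vowel and add -im.
So gegohf → geghfim.

geghfim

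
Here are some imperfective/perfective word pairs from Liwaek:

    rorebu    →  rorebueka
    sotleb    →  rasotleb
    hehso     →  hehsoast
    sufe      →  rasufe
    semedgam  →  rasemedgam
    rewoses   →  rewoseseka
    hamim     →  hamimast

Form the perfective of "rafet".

rafeteka

hamim and semedgam both end in -m yet inflect differently (hamimast, rasemedgam), so the final letter is not what conditions the rule; the first letter is.
"rafet" begins with r-. The stems beginning with r- (rewoses → rewoseseka, rorebu → rorebueka) add -eka.
The other patterns: stems beginning with h- add -ast; stems beginning with s- add the prefix ra-.
So rafet → rafeteka.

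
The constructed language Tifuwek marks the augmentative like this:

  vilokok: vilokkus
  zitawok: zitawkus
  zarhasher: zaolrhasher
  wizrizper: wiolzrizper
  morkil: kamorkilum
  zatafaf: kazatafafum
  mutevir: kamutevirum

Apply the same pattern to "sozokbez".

soolzokbez

"sozokbez" has last vowel 'e'. The stems whose last vowel is 'e' (zarhasher → zaolrhasher, wizrizper → wiolzrizper) insert -ol- after the first vowel.
The other patterns: stems whose last vowel is 'o' delete the last vowel and add -us; stems whose last vowel is 'a' or 'i' add ka- … -um around the stem.
So sozokbez → soolzokbez.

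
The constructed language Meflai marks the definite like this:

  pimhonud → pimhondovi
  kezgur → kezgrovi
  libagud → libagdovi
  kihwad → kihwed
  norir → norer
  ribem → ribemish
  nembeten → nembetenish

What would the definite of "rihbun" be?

rihbnovi

"rihbun" has last vowel 'u'. The stems whose last vowel is 'u' (pimhonud → pimhondovi, kezgur → kezgrovi, libagud → libagdovi) delete the last vowel and add -ovi.
The other patterns: stems whose last vowel is 'a' or 'i' change the last vowel to 'e'; stems whose last vowel is 'e' add -ish.
So rihbun → rihbnovi.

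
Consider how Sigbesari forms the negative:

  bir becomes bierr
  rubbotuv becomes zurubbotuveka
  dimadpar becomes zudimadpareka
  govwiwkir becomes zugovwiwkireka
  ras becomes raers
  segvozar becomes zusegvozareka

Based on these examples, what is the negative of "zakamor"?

"zakamor" has 3 vowels. The stems with 3 vowels (segvozar → zusegvozareka, govwiwkir → zugovwiwkireka, dimadpar → zudimadpareka) add zu- … -eka around the stem.
The other pattern: stems with 1 vowel insert -er- after the first vowel.
So zakamor → zuzakamoreka.

zuzakamoreka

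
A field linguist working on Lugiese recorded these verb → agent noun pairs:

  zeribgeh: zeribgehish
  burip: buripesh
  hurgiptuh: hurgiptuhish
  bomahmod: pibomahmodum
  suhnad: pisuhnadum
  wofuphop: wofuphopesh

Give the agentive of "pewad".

"pewad" ends in -d. The stems ending in -d (suhnad → pisuhnadum, bomahmod → pibomahmodum) add pi- … -um around the stem.
The other patterns: stems ending in -p add -esh; stems ending in -h add -ish.
So pewad → pipewadum.

pipewadum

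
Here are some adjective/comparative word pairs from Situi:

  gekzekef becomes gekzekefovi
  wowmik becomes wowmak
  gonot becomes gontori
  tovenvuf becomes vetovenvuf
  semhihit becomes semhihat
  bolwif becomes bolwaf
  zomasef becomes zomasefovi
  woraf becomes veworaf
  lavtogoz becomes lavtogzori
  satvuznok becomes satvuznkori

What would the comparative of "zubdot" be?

zubdtori

gekzekef and bolwif both end in -f yet inflect differently (gekzekefovi, bolwaf), so the final letter is not what conditions the rule; the last vowel is.
"zubdot" has last vowel 'o'. The stems whose last vowel is 'o' (satvuznok → satvuznkori, lavtogoz → lavtogzori, gonot → gontori) delete the last vowel and add -ori.
The other patterns: stems whose last vowel is 'e' add -ovi; stems whose last vowel is 'i' change the last vowel to 'a'; stems whose last vowel is 'a' or 'u' add the prefix ve-.
So zubdot → zubdtori.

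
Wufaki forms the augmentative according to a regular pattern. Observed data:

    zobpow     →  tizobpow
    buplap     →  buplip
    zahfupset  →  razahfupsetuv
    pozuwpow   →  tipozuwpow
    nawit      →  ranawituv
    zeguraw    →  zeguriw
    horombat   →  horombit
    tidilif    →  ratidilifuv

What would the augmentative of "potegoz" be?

tipotegoz

nawit and horombat both end in -t yet inflect differently (ranawituv, horombit), so the final letter is not what conditions the rule; the last vowel is.
"potegoz" has last vowel 'o'. The stems whose last vowel is 'o' (pozuwpow → tipozuwpow, zobpow → tizobpow) add the prefix ti-.
So potegoz → tipotegoz.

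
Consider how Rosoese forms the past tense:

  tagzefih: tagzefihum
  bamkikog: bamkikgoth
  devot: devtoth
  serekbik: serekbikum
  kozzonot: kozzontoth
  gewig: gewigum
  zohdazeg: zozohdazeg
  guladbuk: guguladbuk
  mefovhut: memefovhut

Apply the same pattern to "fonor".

fonroth

bamkikog and gewig both end in -g yet inflect differently (bamkikgoth, gewigum), so the final letter is not what conditions the rule; the last vowel is.
"fonor" has last vowel 'o'. The stems whose last vowel is 'o' (bamkikog → bamkikgoth, kozzonot → kozzontoth, devot → devtoth) delete the last vowel and add -oth.
So fonor → fonroth.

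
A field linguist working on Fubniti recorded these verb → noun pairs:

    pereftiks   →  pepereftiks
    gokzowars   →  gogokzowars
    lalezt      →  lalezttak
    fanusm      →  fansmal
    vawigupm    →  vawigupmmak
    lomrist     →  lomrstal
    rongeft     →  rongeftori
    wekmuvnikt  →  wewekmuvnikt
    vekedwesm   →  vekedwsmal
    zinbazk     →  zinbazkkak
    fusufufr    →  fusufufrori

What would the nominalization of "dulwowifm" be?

"dulwowifm" has second-to-last letter 'f'. The stems whose second-to-last letter is 'f' (fusufufr → fusufufrori, rongeft → rongeftori) add -ori.
The other patterns: stems whose second-to-last letter is 'k' or 'r' repeat the first consonant+vowel as a prefix; stems whose second-to-last letter is 's' delete the last vowel and add -al; stems whose second-to-last letter is 'p' or 'z' double the final consonant and add -ak.
So dulwowifm → dulwowifmori.

dulwowifmori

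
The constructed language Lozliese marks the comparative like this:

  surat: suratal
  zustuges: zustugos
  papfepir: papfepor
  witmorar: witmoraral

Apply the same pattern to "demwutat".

witmorar and papfepir both end in -r yet inflect differently (witmoraral, papfepor), so the final letter is not what conditions the rule; the last vowel is.
"demwutat" has last vowel 'a'. The stems whose last vowel is 'a' (surat → suratal, witmorar → witmoraral) add -al.
The other pattern: stems whose last vowel is 'e' or 'i' change the last vowel to 'o'.
So demwutat → demwutatal.

demwutatal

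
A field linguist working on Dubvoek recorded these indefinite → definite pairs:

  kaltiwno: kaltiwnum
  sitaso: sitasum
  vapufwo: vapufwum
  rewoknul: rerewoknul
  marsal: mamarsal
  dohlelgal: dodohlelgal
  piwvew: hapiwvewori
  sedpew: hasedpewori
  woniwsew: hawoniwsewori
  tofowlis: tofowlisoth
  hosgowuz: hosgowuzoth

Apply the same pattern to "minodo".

rewoknul and hosgowuz both have last vowel 'u' yet inflect differently (rerewoknul, hosgowuzoth), so the last vowel is not what conditions the rule; the final letter is.
"minodo" ends in -o. The stems ending in -o (kaltiwno → kaltiwnum, sitaso → sitasum, vapufwo → vapufwum) drop the final letter and add -um.
The other patterns: stems ending in -l repeat the first consonant+vowel as a prefix; stems ending in -w add ha- … -ori around the stem; stems ending in -s or -z add -oth.
So minodo → minodum.

minodum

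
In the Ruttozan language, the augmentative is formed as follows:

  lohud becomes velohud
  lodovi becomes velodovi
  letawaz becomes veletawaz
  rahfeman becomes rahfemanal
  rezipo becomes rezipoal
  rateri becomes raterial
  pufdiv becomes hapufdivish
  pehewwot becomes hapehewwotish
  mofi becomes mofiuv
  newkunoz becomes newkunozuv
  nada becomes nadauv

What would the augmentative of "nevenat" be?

lodovi and rateri both end in -i yet inflect differently (velodovi, raterial), so the final letter is not what conditions the rule; the first letter is.
"nevenat" begins with n-. The stems beginning with n- (newkunoz → newkunozuv, nada → nadauv) add -uv.
So nevenat → nevenatuv.

nevenatuv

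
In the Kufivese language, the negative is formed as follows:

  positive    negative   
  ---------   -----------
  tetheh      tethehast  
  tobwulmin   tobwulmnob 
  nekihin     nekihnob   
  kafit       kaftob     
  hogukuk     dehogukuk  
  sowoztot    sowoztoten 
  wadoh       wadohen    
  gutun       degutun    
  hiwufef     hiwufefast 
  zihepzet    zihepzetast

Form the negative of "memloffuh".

dememloffuh

wadoh and tetheh both end in -h yet inflect differently (wadohen, tethehast), so the final letter is not what conditions the rule; the last vowel is.
"memloffuh" has last vowel 'u'. The stems whose last vowel is 'u' (gutun → degutun, hogukuk → dehogukuk) add the prefix de-.
The other patterns: stems whose last vowel is 'o' add -en; stems whose last vowel is 'e' add -ast; stems whose last vowel is 'i' delete the last vowel and add -ob.
So memloffuh → dememloffuh.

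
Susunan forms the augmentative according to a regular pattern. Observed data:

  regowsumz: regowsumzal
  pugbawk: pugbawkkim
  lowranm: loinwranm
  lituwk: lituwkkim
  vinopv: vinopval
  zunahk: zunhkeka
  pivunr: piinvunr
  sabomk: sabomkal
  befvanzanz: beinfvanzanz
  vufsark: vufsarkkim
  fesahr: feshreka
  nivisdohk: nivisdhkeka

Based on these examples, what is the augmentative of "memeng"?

sabomk and nivisdohk both end in -k yet inflect differently (sabomkal, nivisdhkeka), so the final letter is not what conditions the rule; the second-to-last letter is.
"memeng" has second-to-last letter 'n'. The stems whose second-to-last letter is 'n' (befvanzanz → beinfvanzanz, pivunr → piinvunr, lowranm → loinwranm) insert -in- after the first vowel.
The other patterns: stems whose second-to-last letter is 'm' or 'p' add -al; stems whose second-to-last letter is 'h' delete the last vowel and add -eka; stems whose second-to-last letter is 'r' or 'w' double the final consonant and add -im.
So memeng → meinmeng.

meinmeng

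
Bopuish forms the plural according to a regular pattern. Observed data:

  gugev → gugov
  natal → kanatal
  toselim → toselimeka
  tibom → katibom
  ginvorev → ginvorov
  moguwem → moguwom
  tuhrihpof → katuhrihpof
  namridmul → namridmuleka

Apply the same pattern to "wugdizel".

wugdizol

"wugdizel" has last vowel 'e'. The stems whose last vowel is 'e' (moguwem → moguwom, ginvorev → ginvorov, gugev → gugov) change the last vowel to 'o'.
The other patterns: stems whose last vowel is 'i' or 'u' add -eka; stems whose last vowel is 'a' or 'o' add the prefix ka-.
So wugdizel → wugdizol.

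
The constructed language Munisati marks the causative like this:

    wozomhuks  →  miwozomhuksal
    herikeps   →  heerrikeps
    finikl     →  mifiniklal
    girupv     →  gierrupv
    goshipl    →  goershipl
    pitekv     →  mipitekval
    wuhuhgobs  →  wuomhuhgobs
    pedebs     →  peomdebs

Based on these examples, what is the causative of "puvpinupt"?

pedebs and herikeps both end in -s yet inflect differently (peomdebs, heerrikeps), so the final letter is not what conditions the rule; the second-to-last letter is.
"puvpinupt" has second-to-last letter 'p'. The stems whose second-to-last letter is 'p' (herikeps → heerrikeps, girupv → gierrupv, goshipl → goershipl) insert -er- after the first vowel.
The other patterns: stems whose second-to-last letter is 'b' insert -om- after the first vowel; stems whose second-to-last letter is 'k' add mi- … -al around the stem.
So puvpinupt → puervpinupt.

puervpinupt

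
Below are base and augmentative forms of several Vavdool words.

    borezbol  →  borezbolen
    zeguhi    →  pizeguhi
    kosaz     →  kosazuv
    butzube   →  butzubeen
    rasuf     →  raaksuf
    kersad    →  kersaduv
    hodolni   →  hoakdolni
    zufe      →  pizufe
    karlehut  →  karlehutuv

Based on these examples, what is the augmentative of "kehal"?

zufe and butzube both end in -e yet inflect differently (pizufe, butzubeen), so the final letter is not what conditions the rule; the first letter is.
"kehal" begins with k-. The stems beginning with k- (kosaz → kosazuv, kersad → kersaduv, karlehut → karlehutuv) add -uv.
The other patterns: stems beginning with z- add the prefix pi-; stems beginning with b- add -en; stems beginning with h- or r- insert -ak- after the first vowel.
So kehal → kehaluv.

kehaluv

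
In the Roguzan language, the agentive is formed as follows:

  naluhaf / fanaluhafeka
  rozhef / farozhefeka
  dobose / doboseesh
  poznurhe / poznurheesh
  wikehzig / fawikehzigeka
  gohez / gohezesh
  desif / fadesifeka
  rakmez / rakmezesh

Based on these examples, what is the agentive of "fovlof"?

fafovlofeka

poznurhe and rozhef both have last vowel 'e' yet inflect differently (poznurheesh, farozhefeka), so the last vowel is not what conditions the rule; the final letter is.
"fovlof" ends in -f. The stems ending in -f (desif → fadesifeka, rozhef → farozhefeka, naluhaf → fanaluhafeka) add fa- … -eka around the stem.
The other pattern: stems ending in -e or -z add -esh.
So fovlof → fafovlofeka.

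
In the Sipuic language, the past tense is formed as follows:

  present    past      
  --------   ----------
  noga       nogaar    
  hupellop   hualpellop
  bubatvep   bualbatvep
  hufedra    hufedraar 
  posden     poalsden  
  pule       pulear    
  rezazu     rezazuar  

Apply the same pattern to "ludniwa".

posden and pule both have last vowel 'e' yet inflect differently (poalsden, pulear), so the last vowel is not what conditions the rule; whether the stem ends in a vowel or a consonant is.
"ludniwa" ends in a vowel. The stems ending in a vowel (pule → pulear, rezazu → rezazuar, noga → nogaar) add -ar.
So ludniwa → ludniwaar.

ludniwaar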